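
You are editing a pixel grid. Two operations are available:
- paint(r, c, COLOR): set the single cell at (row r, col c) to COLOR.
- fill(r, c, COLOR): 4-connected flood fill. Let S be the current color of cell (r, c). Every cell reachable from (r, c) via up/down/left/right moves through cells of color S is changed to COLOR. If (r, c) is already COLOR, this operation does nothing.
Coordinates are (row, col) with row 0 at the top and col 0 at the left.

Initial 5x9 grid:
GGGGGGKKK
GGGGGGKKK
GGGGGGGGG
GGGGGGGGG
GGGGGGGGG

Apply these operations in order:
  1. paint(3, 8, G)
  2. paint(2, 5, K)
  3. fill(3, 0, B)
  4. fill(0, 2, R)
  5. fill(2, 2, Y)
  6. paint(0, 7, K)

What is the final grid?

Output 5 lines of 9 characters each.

After op 1 paint(3,8,G):
GGGGGGKKK
GGGGGGKKK
GGGGGGGGG
GGGGGGGGG
GGGGGGGGG
After op 2 paint(2,5,K):
GGGGGGKKK
GGGGGGKKK
GGGGGKGGG
GGGGGGGGG
GGGGGGGGG
After op 3 fill(3,0,B) [38 cells changed]:
BBBBBBKKK
BBBBBBKKK
BBBBBKBBB
BBBBBBBBB
BBBBBBBBB
After op 4 fill(0,2,R) [38 cells changed]:
RRRRRRKKK
RRRRRRKKK
RRRRRKRRR
RRRRRRRRR
RRRRRRRRR
After op 5 fill(2,2,Y) [38 cells changed]:
YYYYYYKKK
YYYYYYKKK
YYYYYKYYY
YYYYYYYYY
YYYYYYYYY
After op 6 paint(0,7,K):
YYYYYYKKK
YYYYYYKKK
YYYYYKYYY
YYYYYYYYY
YYYYYYYYY

Answer: YYYYYYKKK
YYYYYYKKK
YYYYYKYYY
YYYYYYYYY
YYYYYYYYY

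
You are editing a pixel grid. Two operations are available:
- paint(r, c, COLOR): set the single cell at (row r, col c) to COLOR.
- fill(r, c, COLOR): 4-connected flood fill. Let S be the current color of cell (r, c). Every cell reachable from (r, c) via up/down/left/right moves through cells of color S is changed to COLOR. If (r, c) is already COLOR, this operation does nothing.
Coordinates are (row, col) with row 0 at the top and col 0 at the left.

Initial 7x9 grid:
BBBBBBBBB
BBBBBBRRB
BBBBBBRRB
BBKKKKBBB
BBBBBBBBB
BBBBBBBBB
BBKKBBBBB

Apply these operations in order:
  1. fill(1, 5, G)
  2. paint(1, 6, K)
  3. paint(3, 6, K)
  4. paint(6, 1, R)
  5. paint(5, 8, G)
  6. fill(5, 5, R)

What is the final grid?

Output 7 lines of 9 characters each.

Answer: RRRRRRRRR
RRRRRRKRR
RRRRRRRRR
RRKKKKKRR
RRRRRRRRR
RRRRRRRRR
RRKKRRRRR

Derivation:
After op 1 fill(1,5,G) [53 cells changed]:
GGGGGGGGG
GGGGGGRRG
GGGGGGRRG
GGKKKKGGG
GGGGGGGGG
GGGGGGGGG
GGKKGGGGG
After op 2 paint(1,6,K):
GGGGGGGGG
GGGGGGKRG
GGGGGGRRG
GGKKKKGGG
GGGGGGGGG
GGGGGGGGG
GGKKGGGGG
After op 3 paint(3,6,K):
GGGGGGGGG
GGGGGGKRG
GGGGGGRRG
GGKKKKKGG
GGGGGGGGG
GGGGGGGGG
GGKKGGGGG
After op 4 paint(6,1,R):
GGGGGGGGG
GGGGGGKRG
GGGGGGRRG
GGKKKKKGG
GGGGGGGGG
GGGGGGGGG
GRKKGGGGG
After op 5 paint(5,8,G):
GGGGGGGGG
GGGGGGKRG
GGGGGGRRG
GGKKKKKGG
GGGGGGGGG
GGGGGGGGG
GRKKGGGGG
After op 6 fill(5,5,R) [51 cells changed]:
RRRRRRRRR
RRRRRRKRR
RRRRRRRRR
RRKKKKKRR
RRRRRRRRR
RRRRRRRRR
RRKKRRRRR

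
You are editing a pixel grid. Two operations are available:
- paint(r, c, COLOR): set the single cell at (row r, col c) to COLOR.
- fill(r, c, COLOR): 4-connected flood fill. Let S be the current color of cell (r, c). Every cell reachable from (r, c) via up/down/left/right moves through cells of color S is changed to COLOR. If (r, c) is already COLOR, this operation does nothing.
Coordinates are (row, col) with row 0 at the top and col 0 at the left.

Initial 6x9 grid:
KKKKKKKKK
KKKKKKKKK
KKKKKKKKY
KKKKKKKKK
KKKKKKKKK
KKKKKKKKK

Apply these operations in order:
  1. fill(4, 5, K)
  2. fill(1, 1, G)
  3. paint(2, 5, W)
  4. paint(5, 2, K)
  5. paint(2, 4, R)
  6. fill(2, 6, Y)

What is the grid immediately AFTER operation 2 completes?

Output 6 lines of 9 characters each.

Answer: GGGGGGGGG
GGGGGGGGG
GGGGGGGGY
GGGGGGGGG
GGGGGGGGG
GGGGGGGGG

Derivation:
After op 1 fill(4,5,K) [0 cells changed]:
KKKKKKKKK
KKKKKKKKK
KKKKKKKKY
KKKKKKKKK
KKKKKKKKK
KKKKKKKKK
After op 2 fill(1,1,G) [53 cells changed]:
GGGGGGGGG
GGGGGGGGG
GGGGGGGGY
GGGGGGGGG
GGGGGGGGG
GGGGGGGGG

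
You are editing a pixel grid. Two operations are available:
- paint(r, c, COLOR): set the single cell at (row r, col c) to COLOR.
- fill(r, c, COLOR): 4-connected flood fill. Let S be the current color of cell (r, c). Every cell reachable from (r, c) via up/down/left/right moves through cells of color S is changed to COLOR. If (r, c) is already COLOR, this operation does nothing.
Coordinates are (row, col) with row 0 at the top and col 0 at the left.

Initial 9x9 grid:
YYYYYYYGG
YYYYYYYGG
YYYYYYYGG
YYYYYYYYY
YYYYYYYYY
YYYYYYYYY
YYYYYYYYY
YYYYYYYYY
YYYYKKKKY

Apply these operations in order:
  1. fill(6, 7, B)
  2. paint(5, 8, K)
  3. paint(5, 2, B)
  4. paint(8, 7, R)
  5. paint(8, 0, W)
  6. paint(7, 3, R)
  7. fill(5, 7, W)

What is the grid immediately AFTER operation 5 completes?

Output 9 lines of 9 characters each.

Answer: BBBBBBBGG
BBBBBBBGG
BBBBBBBGG
BBBBBBBBB
BBBBBBBBB
BBBBBBBBK
BBBBBBBBB
BBBBBBBBB
WBBBKKKRB

Derivation:
After op 1 fill(6,7,B) [71 cells changed]:
BBBBBBBGG
BBBBBBBGG
BBBBBBBGG
BBBBBBBBB
BBBBBBBBB
BBBBBBBBB
BBBBBBBBB
BBBBBBBBB
BBBBKKKKB
After op 2 paint(5,8,K):
BBBBBBBGG
BBBBBBBGG
BBBBBBBGG
BBBBBBBBB
BBBBBBBBB
BBBBBBBBK
BBBBBBBBB
BBBBBBBBB
BBBBKKKKB
After op 3 paint(5,2,B):
BBBBBBBGG
BBBBBBBGG
BBBBBBBGG
BBBBBBBBB
BBBBBBBBB
BBBBBBBBK
BBBBBBBBB
BBBBBBBBB
BBBBKKKKB
After op 4 paint(8,7,R):
BBBBBBBGG
BBBBBBBGG
BBBBBBBGG
BBBBBBBBB
BBBBBBBBB
BBBBBBBBK
BBBBBBBBB
BBBBBBBBB
BBBBKKKRB
After op 5 paint(8,0,W):
BBBBBBBGG
BBBBBBBGG
BBBBBBBGG
BBBBBBBBB
BBBBBBBBB
BBBBBBBBK
BBBBBBBBB
BBBBBBBBB
WBBBKKKRB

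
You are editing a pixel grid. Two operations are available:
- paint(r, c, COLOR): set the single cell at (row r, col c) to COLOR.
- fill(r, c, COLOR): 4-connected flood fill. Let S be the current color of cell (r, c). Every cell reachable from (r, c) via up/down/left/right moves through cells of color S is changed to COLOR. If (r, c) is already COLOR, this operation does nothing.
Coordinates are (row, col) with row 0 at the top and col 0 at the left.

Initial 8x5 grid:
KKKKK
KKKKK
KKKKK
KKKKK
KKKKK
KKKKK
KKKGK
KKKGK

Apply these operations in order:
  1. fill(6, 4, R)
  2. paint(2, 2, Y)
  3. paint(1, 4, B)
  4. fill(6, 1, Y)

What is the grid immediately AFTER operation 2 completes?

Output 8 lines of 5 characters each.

After op 1 fill(6,4,R) [38 cells changed]:
RRRRR
RRRRR
RRRRR
RRRRR
RRRRR
RRRRR
RRRGR
RRRGR
After op 2 paint(2,2,Y):
RRRRR
RRRRR
RRYRR
RRRRR
RRRRR
RRRRR
RRRGR
RRRGR

Answer: RRRRR
RRRRR
RRYRR
RRRRR
RRRRR
RRRRR
RRRGR
RRRGR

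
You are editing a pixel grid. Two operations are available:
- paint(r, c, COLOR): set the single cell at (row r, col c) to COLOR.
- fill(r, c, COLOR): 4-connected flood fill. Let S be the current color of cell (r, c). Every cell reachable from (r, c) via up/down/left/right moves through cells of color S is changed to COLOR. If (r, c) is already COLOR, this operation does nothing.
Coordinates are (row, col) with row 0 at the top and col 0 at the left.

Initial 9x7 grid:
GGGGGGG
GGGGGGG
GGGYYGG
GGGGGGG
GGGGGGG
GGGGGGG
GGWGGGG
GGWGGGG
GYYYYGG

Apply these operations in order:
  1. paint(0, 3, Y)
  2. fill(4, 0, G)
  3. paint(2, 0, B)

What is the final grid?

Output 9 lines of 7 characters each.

After op 1 paint(0,3,Y):
GGGYGGG
GGGGGGG
GGGYYGG
GGGGGGG
GGGGGGG
GGGGGGG
GGWGGGG
GGWGGGG
GYYYYGG
After op 2 fill(4,0,G) [0 cells changed]:
GGGYGGG
GGGGGGG
GGGYYGG
GGGGGGG
GGGGGGG
GGGGGGG
GGWGGGG
GGWGGGG
GYYYYGG
After op 3 paint(2,0,B):
GGGYGGG
GGGGGGG
BGGYYGG
GGGGGGG
GGGGGGG
GGGGGGG
GGWGGGG
GGWGGGG
GYYYYGG

Answer: GGGYGGG
GGGGGGG
BGGYYGG
GGGGGGG
GGGGGGG
GGGGGGG
GGWGGGG
GGWGGGG
GYYYYGG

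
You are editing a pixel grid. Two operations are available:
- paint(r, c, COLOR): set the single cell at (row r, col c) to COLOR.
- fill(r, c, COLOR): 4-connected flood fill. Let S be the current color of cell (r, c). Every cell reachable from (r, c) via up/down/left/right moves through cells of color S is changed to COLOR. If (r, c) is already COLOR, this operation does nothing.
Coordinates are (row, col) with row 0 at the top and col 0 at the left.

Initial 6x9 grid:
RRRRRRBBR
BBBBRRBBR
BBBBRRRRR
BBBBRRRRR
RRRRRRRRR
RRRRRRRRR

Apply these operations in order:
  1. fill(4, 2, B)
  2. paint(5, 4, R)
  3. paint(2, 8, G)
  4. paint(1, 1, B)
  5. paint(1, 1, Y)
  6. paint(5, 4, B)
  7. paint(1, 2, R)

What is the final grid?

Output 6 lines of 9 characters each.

Answer: BBBBBBBBB
BYRBBBBBB
BBBBBBBBG
BBBBBBBBB
BBBBBBBBB
BBBBBBBBB

Derivation:
After op 1 fill(4,2,B) [38 cells changed]:
BBBBBBBBB
BBBBBBBBB
BBBBBBBBB
BBBBBBBBB
BBBBBBBBB
BBBBBBBBB
After op 2 paint(5,4,R):
BBBBBBBBB
BBBBBBBBB
BBBBBBBBB
BBBBBBBBB
BBBBBBBBB
BBBBRBBBB
After op 3 paint(2,8,G):
BBBBBBBBB
BBBBBBBBB
BBBBBBBBG
BBBBBBBBB
BBBBBBBBB
BBBBRBBBB
After op 4 paint(1,1,B):
BBBBBBBBB
BBBBBBBBB
BBBBBBBBG
BBBBBBBBB
BBBBBBBBB
BBBBRBBBB
After op 5 paint(1,1,Y):
BBBBBBBBB
BYBBBBBBB
BBBBBBBBG
BBBBBBBBB
BBBBBBBBB
BBBBRBBBB
After op 6 paint(5,4,B):
BBBBBBBBB
BYBBBBBBB
BBBBBBBBG
BBBBBBBBB
BBBBBBBBB
BBBBBBBBB
After op 7 paint(1,2,R):
BBBBBBBBB
BYRBBBBBB
BBBBBBBBG
BBBBBBBBB
BBBBBBBBB
BBBBBBBBB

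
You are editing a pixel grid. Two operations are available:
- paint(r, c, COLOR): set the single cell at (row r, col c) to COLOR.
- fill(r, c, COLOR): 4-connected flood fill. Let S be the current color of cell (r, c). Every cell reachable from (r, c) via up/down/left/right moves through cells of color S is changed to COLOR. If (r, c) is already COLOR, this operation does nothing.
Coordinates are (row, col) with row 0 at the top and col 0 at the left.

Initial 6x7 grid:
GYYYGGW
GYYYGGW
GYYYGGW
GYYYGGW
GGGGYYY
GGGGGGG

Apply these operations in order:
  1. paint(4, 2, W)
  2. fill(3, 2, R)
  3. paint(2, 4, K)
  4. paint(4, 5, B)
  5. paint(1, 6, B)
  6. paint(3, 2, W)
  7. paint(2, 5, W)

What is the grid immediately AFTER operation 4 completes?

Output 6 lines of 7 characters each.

After op 1 paint(4,2,W):
GYYYGGW
GYYYGGW
GYYYGGW
GYYYGGW
GGWGYYY
GGGGGGG
After op 2 fill(3,2,R) [12 cells changed]:
GRRRGGW
GRRRGGW
GRRRGGW
GRRRGGW
GGWGYYY
GGGGGGG
After op 3 paint(2,4,K):
GRRRGGW
GRRRGGW
GRRRKGW
GRRRGGW
GGWGYYY
GGGGGGG
After op 4 paint(4,5,B):
GRRRGGW
GRRRGGW
GRRRKGW
GRRRGGW
GGWGYBY
GGGGGGG

Answer: GRRRGGW
GRRRGGW
GRRRKGW
GRRRGGW
GGWGYBY
GGGGGGG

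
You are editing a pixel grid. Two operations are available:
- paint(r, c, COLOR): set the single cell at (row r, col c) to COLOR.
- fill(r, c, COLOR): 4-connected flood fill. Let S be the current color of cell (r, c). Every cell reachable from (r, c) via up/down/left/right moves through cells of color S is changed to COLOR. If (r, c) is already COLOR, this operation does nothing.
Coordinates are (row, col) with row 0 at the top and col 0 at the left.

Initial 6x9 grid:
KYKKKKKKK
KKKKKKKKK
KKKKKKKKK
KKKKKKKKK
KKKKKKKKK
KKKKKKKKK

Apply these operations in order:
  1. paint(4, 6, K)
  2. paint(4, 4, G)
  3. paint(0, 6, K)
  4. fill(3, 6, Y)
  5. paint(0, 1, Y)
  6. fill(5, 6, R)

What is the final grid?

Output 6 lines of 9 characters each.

After op 1 paint(4,6,K):
KYKKKKKKK
KKKKKKKKK
KKKKKKKKK
KKKKKKKKK
KKKKKKKKK
KKKKKKKKK
After op 2 paint(4,4,G):
KYKKKKKKK
KKKKKKKKK
KKKKKKKKK
KKKKKKKKK
KKKKGKKKK
KKKKKKKKK
After op 3 paint(0,6,K):
KYKKKKKKK
KKKKKKKKK
KKKKKKKKK
KKKKKKKKK
KKKKGKKKK
KKKKKKKKK
After op 4 fill(3,6,Y) [52 cells changed]:
YYYYYYYYY
YYYYYYYYY
YYYYYYYYY
YYYYYYYYY
YYYYGYYYY
YYYYYYYYY
After op 5 paint(0,1,Y):
YYYYYYYYY
YYYYYYYYY
YYYYYYYYY
YYYYYYYYY
YYYYGYYYY
YYYYYYYYY
After op 6 fill(5,6,R) [53 cells changed]:
RRRRRRRRR
RRRRRRRRR
RRRRRRRRR
RRRRRRRRR
RRRRGRRRR
RRRRRRRRR

Answer: RRRRRRRRR
RRRRRRRRR
RRRRRRRRR
RRRRRRRRR
RRRRGRRRR
RRRRRRRRR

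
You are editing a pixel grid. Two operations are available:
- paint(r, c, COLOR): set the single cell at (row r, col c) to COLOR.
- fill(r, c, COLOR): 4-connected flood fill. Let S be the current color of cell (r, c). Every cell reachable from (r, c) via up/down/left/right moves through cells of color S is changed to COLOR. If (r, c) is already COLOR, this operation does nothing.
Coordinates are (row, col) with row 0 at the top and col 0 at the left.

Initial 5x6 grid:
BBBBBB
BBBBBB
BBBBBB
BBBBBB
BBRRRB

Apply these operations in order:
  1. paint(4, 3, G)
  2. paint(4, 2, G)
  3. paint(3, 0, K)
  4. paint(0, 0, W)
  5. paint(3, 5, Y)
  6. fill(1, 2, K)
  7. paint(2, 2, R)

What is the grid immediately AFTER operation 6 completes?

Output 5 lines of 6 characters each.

After op 1 paint(4,3,G):
BBBBBB
BBBBBB
BBBBBB
BBBBBB
BBRGRB
After op 2 paint(4,2,G):
BBBBBB
BBBBBB
BBBBBB
BBBBBB
BBGGRB
After op 3 paint(3,0,K):
BBBBBB
BBBBBB
BBBBBB
KBBBBB
BBGGRB
After op 4 paint(0,0,W):
WBBBBB
BBBBBB
BBBBBB
KBBBBB
BBGGRB
After op 5 paint(3,5,Y):
WBBBBB
BBBBBB
BBBBBB
KBBBBY
BBGGRB
After op 6 fill(1,2,K) [23 cells changed]:
WKKKKK
KKKKKK
KKKKKK
KKKKKY
KKGGRB

Answer: WKKKKK
KKKKKK
KKKKKK
KKKKKY
KKGGRB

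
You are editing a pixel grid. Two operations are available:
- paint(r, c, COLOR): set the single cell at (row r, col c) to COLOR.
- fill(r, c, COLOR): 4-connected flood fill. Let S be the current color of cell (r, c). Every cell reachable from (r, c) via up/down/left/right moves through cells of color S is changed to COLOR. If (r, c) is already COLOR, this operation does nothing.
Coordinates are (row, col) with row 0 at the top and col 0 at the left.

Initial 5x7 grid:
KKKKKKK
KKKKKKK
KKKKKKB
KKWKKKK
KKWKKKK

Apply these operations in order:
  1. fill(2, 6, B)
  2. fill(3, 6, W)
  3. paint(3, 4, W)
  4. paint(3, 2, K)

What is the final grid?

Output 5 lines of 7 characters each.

Answer: WWWWWWW
WWWWWWW
WWWWWWB
WWKWWWW
WWWWWWW

Derivation:
After op 1 fill(2,6,B) [0 cells changed]:
KKKKKKK
KKKKKKK
KKKKKKB
KKWKKKK
KKWKKKK
After op 2 fill(3,6,W) [32 cells changed]:
WWWWWWW
WWWWWWW
WWWWWWB
WWWWWWW
WWWWWWW
After op 3 paint(3,4,W):
WWWWWWW
WWWWWWW
WWWWWWB
WWWWWWW
WWWWWWW
After op 4 paint(3,2,K):
WWWWWWW
WWWWWWW
WWWWWWB
WWKWWWW
WWWWWWW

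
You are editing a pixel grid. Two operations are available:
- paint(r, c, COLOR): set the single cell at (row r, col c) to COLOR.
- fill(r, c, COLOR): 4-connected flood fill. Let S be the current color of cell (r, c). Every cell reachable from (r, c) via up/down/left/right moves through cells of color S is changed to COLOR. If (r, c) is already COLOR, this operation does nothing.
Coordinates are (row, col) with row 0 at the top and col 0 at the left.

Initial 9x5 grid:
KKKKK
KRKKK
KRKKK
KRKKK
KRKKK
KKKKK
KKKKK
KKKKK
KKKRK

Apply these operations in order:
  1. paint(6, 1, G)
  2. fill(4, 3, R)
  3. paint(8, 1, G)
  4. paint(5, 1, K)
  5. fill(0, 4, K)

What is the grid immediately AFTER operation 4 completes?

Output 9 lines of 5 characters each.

After op 1 paint(6,1,G):
KKKKK
KRKKK
KRKKK
KRKKK
KRKKK
KKKKK
KGKKK
KKKKK
KKKRK
After op 2 fill(4,3,R) [39 cells changed]:
RRRRR
RRRRR
RRRRR
RRRRR
RRRRR
RRRRR
RGRRR
RRRRR
RRRRR
After op 3 paint(8,1,G):
RRRRR
RRRRR
RRRRR
RRRRR
RRRRR
RRRRR
RGRRR
RRRRR
RGRRR
After op 4 paint(5,1,K):
RRRRR
RRRRR
RRRRR
RRRRR
RRRRR
RKRRR
RGRRR
RRRRR
RGRRR

Answer: RRRRR
RRRRR
RRRRR
RRRRR
RRRRR
RKRRR
RGRRR
RRRRR
RGRRR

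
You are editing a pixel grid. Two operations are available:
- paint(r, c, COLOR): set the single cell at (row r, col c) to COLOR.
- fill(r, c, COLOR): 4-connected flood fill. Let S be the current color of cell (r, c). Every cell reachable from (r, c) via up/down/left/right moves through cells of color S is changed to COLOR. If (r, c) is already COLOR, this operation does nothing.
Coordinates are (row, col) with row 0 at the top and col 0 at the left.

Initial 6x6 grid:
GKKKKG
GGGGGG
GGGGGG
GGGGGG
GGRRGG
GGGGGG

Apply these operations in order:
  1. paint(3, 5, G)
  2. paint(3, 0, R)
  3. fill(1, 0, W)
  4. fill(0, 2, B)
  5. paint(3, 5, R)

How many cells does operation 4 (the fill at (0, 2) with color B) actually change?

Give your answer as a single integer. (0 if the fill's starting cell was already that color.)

After op 1 paint(3,5,G):
GKKKKG
GGGGGG
GGGGGG
GGGGGG
GGRRGG
GGGGGG
After op 2 paint(3,0,R):
GKKKKG
GGGGGG
GGGGGG
RGGGGG
GGRRGG
GGGGGG
After op 3 fill(1,0,W) [29 cells changed]:
WKKKKW
WWWWWW
WWWWWW
RWWWWW
WWRRWW
WWWWWW
After op 4 fill(0,2,B) [4 cells changed]:
WBBBBW
WWWWWW
WWWWWW
RWWWWW
WWRRWW
WWWWWW

Answer: 4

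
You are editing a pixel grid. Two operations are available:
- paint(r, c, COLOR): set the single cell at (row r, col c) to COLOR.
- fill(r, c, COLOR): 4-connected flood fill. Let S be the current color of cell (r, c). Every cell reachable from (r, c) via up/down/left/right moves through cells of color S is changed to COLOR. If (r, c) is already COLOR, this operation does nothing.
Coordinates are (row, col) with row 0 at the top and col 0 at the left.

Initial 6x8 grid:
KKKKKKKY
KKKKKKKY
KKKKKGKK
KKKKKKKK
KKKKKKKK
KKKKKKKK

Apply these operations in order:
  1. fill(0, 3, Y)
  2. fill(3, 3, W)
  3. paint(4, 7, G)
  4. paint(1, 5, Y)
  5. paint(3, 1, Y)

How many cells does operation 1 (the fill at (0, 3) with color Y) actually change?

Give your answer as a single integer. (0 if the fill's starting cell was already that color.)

After op 1 fill(0,3,Y) [45 cells changed]:
YYYYYYYY
YYYYYYYY
YYYYYGYY
YYYYYYYY
YYYYYYYY
YYYYYYYY

Answer: 45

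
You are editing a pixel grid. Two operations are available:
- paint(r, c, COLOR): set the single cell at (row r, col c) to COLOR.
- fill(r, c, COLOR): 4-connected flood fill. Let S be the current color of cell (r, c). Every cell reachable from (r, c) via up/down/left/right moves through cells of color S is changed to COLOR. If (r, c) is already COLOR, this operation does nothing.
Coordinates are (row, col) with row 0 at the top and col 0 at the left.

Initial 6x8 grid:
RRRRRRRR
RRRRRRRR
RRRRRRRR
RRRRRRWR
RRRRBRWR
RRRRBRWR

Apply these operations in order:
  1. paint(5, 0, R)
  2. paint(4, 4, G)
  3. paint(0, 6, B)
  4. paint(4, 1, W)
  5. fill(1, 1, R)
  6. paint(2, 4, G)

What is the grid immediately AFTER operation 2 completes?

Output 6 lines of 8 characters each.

Answer: RRRRRRRR
RRRRRRRR
RRRRRRRR
RRRRRRWR
RRRRGRWR
RRRRBRWR

Derivation:
After op 1 paint(5,0,R):
RRRRRRRR
RRRRRRRR
RRRRRRRR
RRRRRRWR
RRRRBRWR
RRRRBRWR
After op 2 paint(4,4,G):
RRRRRRRR
RRRRRRRR
RRRRRRRR
RRRRRRWR
RRRRGRWR
RRRRBRWR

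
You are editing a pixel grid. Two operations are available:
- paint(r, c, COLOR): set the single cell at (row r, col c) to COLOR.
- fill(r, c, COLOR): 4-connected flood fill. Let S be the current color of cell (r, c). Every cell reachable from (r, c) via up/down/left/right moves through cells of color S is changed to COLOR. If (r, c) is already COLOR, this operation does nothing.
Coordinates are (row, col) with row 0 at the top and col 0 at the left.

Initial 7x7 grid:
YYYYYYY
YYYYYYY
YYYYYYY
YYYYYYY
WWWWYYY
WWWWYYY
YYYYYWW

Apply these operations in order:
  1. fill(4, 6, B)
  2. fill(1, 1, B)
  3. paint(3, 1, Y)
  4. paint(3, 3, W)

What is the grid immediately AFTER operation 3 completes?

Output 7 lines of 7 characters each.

After op 1 fill(4,6,B) [39 cells changed]:
BBBBBBB
BBBBBBB
BBBBBBB
BBBBBBB
WWWWBBB
WWWWBBB
BBBBBWW
After op 2 fill(1,1,B) [0 cells changed]:
BBBBBBB
BBBBBBB
BBBBBBB
BBBBBBB
WWWWBBB
WWWWBBB
BBBBBWW
After op 3 paint(3,1,Y):
BBBBBBB
BBBBBBB
BBBBBBB
BYBBBBB
WWWWBBB
WWWWBBB
BBBBBWW

Answer: BBBBBBB
BBBBBBB
BBBBBBB
BYBBBBB
WWWWBBB
WWWWBBB
BBBBBWW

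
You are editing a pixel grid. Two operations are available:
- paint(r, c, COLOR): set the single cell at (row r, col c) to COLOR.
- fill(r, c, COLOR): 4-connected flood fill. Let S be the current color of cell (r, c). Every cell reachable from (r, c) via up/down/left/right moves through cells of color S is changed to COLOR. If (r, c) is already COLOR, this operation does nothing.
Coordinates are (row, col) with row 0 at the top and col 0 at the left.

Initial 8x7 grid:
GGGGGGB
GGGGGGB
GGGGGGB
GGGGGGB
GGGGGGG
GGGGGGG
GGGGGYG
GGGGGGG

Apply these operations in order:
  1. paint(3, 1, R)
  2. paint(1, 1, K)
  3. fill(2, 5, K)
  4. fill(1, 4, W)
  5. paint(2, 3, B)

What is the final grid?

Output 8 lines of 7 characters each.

Answer: WWWWWWB
WWWWWWB
WWWBWWB
WRWWWWB
WWWWWWW
WWWWWWW
WWWWWYW
WWWWWWW

Derivation:
After op 1 paint(3,1,R):
GGGGGGB
GGGGGGB
GGGGGGB
GRGGGGB
GGGGGGG
GGGGGGG
GGGGGYG
GGGGGGG
After op 2 paint(1,1,K):
GGGGGGB
GKGGGGB
GGGGGGB
GRGGGGB
GGGGGGG
GGGGGGG
GGGGGYG
GGGGGGG
After op 3 fill(2,5,K) [49 cells changed]:
KKKKKKB
KKKKKKB
KKKKKKB
KRKKKKB
KKKKKKK
KKKKKKK
KKKKKYK
KKKKKKK
After op 4 fill(1,4,W) [50 cells changed]:
WWWWWWB
WWWWWWB
WWWWWWB
WRWWWWB
WWWWWWW
WWWWWWW
WWWWWYW
WWWWWWW
After op 5 paint(2,3,B):
WWWWWWB
WWWWWWB
WWWBWWB
WRWWWWB
WWWWWWW
WWWWWWW
WWWWWYW
WWWWWWW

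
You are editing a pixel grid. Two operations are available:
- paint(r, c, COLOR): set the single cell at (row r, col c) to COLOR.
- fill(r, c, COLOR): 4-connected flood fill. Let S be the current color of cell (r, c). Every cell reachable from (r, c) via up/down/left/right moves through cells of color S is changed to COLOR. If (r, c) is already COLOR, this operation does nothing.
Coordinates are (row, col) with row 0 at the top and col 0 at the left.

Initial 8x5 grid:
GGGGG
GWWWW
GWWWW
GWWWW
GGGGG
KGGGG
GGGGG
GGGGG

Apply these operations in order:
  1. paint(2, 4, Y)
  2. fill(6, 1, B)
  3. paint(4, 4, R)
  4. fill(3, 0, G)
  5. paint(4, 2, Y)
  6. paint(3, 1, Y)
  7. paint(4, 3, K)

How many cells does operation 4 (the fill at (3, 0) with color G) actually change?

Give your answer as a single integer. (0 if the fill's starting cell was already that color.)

Answer: 26

Derivation:
After op 1 paint(2,4,Y):
GGGGG
GWWWW
GWWWY
GWWWW
GGGGG
KGGGG
GGGGG
GGGGG
After op 2 fill(6,1,B) [27 cells changed]:
BBBBB
BWWWW
BWWWY
BWWWW
BBBBB
KBBBB
BBBBB
BBBBB
After op 3 paint(4,4,R):
BBBBB
BWWWW
BWWWY
BWWWW
BBBBR
KBBBB
BBBBB
BBBBB
After op 4 fill(3,0,G) [26 cells changed]:
GGGGG
GWWWW
GWWWY
GWWWW
GGGGR
KGGGG
GGGGG
GGGGG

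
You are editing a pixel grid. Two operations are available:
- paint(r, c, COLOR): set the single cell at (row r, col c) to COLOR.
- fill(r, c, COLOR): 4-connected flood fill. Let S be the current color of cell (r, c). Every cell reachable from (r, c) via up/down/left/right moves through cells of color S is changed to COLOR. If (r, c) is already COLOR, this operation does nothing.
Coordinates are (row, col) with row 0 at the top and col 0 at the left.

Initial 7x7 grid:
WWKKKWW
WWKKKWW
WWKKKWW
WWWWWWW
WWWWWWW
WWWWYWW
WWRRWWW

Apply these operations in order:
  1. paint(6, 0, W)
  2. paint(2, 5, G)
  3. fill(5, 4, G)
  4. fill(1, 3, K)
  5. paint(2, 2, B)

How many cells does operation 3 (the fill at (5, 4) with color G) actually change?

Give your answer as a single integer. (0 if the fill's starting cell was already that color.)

Answer: 1

Derivation:
After op 1 paint(6,0,W):
WWKKKWW
WWKKKWW
WWKKKWW
WWWWWWW
WWWWWWW
WWWWYWW
WWRRWWW
After op 2 paint(2,5,G):
WWKKKWW
WWKKKWW
WWKKKGW
WWWWWWW
WWWWWWW
WWWWYWW
WWRRWWW
After op 3 fill(5,4,G) [1 cells changed]:
WWKKKWW
WWKKKWW
WWKKKGW
WWWWWWW
WWWWWWW
WWWWGWW
WWRRWWW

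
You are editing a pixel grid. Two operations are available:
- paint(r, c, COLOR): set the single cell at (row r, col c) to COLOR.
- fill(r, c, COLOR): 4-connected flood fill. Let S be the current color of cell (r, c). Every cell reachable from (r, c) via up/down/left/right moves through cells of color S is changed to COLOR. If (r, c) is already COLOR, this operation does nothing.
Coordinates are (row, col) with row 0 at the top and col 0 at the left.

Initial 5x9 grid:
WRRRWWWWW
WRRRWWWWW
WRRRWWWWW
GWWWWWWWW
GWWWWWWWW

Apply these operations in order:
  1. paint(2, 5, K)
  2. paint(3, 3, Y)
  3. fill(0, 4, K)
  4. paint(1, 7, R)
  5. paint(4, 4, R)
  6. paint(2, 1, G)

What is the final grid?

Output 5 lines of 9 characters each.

Answer: WRRRKKKKK
WRRRKKKRK
WGRRKKKKK
GKKYKKKKK
GKKKRKKKK

Derivation:
After op 1 paint(2,5,K):
WRRRWWWWW
WRRRWWWWW
WRRRWKWWW
GWWWWWWWW
GWWWWWWWW
After op 2 paint(3,3,Y):
WRRRWWWWW
WRRRWWWWW
WRRRWKWWW
GWWYWWWWW
GWWWWWWWW
After op 3 fill(0,4,K) [29 cells changed]:
WRRRKKKKK
WRRRKKKKK
WRRRKKKKK
GKKYKKKKK
GKKKKKKKK
After op 4 paint(1,7,R):
WRRRKKKKK
WRRRKKKRK
WRRRKKKKK
GKKYKKKKK
GKKKKKKKK
After op 5 paint(4,4,R):
WRRRKKKKK
WRRRKKKRK
WRRRKKKKK
GKKYKKKKK
GKKKRKKKK
After op 6 paint(2,1,G):
WRRRKKKKK
WRRRKKKRK
WGRRKKKKK
GKKYKKKKK
GKKKRKKKK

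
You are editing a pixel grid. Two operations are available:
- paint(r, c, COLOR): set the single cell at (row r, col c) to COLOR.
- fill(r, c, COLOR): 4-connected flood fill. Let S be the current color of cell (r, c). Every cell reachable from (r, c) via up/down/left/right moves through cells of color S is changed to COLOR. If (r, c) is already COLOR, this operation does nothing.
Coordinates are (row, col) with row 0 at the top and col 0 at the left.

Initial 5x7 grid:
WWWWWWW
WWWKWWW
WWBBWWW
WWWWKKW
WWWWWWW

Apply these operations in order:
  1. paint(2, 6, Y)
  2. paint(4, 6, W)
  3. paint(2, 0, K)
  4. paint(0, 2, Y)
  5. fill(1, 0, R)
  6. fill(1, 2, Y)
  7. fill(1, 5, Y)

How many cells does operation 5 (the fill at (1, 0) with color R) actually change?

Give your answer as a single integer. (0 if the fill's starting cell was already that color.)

After op 1 paint(2,6,Y):
WWWWWWW
WWWKWWW
WWBBWWY
WWWWKKW
WWWWWWW
After op 2 paint(4,6,W):
WWWWWWW
WWWKWWW
WWBBWWY
WWWWKKW
WWWWWWW
After op 3 paint(2,0,K):
WWWWWWW
WWWKWWW
KWBBWWY
WWWWKKW
WWWWWWW
After op 4 paint(0,2,Y):
WWYWWWW
WWWKWWW
KWBBWWY
WWWWKKW
WWWWWWW
After op 5 fill(1,0,R) [18 cells changed]:
RRYWWWW
RRRKWWW
KRBBWWY
RRRRKKR
RRRRRRR

Answer: 18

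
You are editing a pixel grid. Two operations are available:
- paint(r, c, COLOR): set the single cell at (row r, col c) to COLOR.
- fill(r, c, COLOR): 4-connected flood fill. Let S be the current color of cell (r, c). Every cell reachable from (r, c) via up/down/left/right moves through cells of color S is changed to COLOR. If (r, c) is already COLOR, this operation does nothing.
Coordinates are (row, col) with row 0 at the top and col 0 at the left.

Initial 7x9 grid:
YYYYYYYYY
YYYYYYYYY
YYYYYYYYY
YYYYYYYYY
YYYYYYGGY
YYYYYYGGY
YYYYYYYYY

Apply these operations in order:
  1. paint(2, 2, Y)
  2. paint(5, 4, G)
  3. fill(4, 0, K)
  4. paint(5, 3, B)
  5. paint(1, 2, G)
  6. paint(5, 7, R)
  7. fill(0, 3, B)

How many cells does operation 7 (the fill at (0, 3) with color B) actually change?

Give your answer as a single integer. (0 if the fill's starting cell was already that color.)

After op 1 paint(2,2,Y):
YYYYYYYYY
YYYYYYYYY
YYYYYYYYY
YYYYYYYYY
YYYYYYGGY
YYYYYYGGY
YYYYYYYYY
After op 2 paint(5,4,G):
YYYYYYYYY
YYYYYYYYY
YYYYYYYYY
YYYYYYYYY
YYYYYYGGY
YYYYGYGGY
YYYYYYYYY
After op 3 fill(4,0,K) [58 cells changed]:
KKKKKKKKK
KKKKKKKKK
KKKKKKKKK
KKKKKKKKK
KKKKKKGGK
KKKKGKGGK
KKKKKKKKK
After op 4 paint(5,3,B):
KKKKKKKKK
KKKKKKKKK
KKKKKKKKK
KKKKKKKKK
KKKKKKGGK
KKKBGKGGK
KKKKKKKKK
After op 5 paint(1,2,G):
KKKKKKKKK
KKGKKKKKK
KKKKKKKKK
KKKKKKKKK
KKKKKKGGK
KKKBGKGGK
KKKKKKKKK
After op 6 paint(5,7,R):
KKKKKKKKK
KKGKKKKKK
KKKKKKKKK
KKKKKKKKK
KKKKKKGGK
KKKBGKGRK
KKKKKKKKK
After op 7 fill(0,3,B) [56 cells changed]:
BBBBBBBBB
BBGBBBBBB
BBBBBBBBB
BBBBBBBBB
BBBBBBGGB
BBBBGBGRB
BBBBBBBBB

Answer: 56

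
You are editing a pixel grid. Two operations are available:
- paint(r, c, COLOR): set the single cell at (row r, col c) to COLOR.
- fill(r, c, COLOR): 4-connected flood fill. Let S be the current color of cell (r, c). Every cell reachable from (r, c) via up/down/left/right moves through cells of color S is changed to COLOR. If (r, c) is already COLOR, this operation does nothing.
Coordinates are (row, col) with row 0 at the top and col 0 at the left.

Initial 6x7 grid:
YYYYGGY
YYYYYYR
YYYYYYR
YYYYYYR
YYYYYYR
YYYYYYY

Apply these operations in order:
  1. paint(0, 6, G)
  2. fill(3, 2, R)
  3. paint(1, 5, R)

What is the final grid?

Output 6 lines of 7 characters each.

After op 1 paint(0,6,G):
YYYYGGG
YYYYYYR
YYYYYYR
YYYYYYR
YYYYYYR
YYYYYYY
After op 2 fill(3,2,R) [35 cells changed]:
RRRRGGG
RRRRRRR
RRRRRRR
RRRRRRR
RRRRRRR
RRRRRRR
After op 3 paint(1,5,R):
RRRRGGG
RRRRRRR
RRRRRRR
RRRRRRR
RRRRRRR
RRRRRRR

Answer: RRRRGGG
RRRRRRR
RRRRRRR
RRRRRRR
RRRRRRR
RRRRRRR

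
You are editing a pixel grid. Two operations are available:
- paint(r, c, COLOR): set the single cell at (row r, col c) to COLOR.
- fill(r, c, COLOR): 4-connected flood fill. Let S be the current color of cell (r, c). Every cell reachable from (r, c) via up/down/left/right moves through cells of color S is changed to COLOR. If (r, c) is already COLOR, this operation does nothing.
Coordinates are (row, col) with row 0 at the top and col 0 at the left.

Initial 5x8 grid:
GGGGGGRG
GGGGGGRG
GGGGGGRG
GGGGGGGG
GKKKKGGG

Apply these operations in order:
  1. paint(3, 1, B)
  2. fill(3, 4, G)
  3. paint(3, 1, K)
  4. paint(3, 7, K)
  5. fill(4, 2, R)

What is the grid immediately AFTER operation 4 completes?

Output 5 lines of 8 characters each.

After op 1 paint(3,1,B):
GGGGGGRG
GGGGGGRG
GGGGGGRG
GBGGGGGG
GKKKKGGG
After op 2 fill(3,4,G) [0 cells changed]:
GGGGGGRG
GGGGGGRG
GGGGGGRG
GBGGGGGG
GKKKKGGG
After op 3 paint(3,1,K):
GGGGGGRG
GGGGGGRG
GGGGGGRG
GKGGGGGG
GKKKKGGG
After op 4 paint(3,7,K):
GGGGGGRG
GGGGGGRG
GGGGGGRG
GKGGGGGK
GKKKKGGG

Answer: GGGGGGRG
GGGGGGRG
GGGGGGRG
GKGGGGGK
GKKKKGGG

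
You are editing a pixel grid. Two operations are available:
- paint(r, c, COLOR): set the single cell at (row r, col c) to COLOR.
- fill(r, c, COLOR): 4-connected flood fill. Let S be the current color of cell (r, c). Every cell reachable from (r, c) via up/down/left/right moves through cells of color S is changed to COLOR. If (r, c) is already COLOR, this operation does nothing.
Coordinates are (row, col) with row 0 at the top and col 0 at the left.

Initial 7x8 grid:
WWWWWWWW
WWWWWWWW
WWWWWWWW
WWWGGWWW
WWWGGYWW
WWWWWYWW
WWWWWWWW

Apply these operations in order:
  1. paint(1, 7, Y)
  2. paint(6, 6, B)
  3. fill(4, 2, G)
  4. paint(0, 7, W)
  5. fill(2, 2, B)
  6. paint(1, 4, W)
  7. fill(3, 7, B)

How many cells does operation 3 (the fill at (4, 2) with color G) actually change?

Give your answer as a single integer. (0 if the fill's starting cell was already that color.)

After op 1 paint(1,7,Y):
WWWWWWWW
WWWWWWWY
WWWWWWWW
WWWGGWWW
WWWGGYWW
WWWWWYWW
WWWWWWWW
After op 2 paint(6,6,B):
WWWWWWWW
WWWWWWWY
WWWWWWWW
WWWGGWWW
WWWGGYWW
WWWWWYWW
WWWWWWBW
After op 3 fill(4,2,G) [48 cells changed]:
GGGGGGGG
GGGGGGGY
GGGGGGGG
GGGGGGGG
GGGGGYGG
GGGGGYGG
GGGGGGBG

Answer: 48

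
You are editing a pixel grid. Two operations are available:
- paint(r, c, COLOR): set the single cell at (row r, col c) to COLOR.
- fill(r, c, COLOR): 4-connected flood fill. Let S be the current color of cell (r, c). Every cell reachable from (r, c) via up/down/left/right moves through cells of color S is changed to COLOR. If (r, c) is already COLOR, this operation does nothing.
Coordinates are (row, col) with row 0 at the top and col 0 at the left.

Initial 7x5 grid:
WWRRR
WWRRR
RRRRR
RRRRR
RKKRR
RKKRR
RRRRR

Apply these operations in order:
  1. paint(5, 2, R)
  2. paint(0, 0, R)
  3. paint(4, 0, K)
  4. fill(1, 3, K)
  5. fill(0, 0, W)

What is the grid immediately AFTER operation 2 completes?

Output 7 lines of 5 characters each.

After op 1 paint(5,2,R):
WWRRR
WWRRR
RRRRR
RRRRR
RKKRR
RKRRR
RRRRR
After op 2 paint(0,0,R):
RWRRR
WWRRR
RRRRR
RRRRR
RKKRR
RKRRR
RRRRR

Answer: RWRRR
WWRRR
RRRRR
RRRRR
RKKRR
RKRRR
RRRRR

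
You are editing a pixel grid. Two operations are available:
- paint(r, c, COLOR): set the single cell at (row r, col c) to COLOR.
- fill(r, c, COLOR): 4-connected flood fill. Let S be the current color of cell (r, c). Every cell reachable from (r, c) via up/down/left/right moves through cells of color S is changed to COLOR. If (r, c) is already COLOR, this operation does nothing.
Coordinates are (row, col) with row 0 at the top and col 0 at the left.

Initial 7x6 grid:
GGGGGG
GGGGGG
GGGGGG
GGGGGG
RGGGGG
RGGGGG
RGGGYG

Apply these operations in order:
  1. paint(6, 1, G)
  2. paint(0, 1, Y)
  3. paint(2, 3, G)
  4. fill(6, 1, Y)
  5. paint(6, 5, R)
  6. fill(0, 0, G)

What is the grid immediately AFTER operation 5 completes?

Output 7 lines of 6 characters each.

Answer: YYYYYY
YYYYYY
YYYYYY
YYYYYY
RYYYYY
RYYYYY
RYYYYR

Derivation:
After op 1 paint(6,1,G):
GGGGGG
GGGGGG
GGGGGG
GGGGGG
RGGGGG
RGGGGG
RGGGYG
After op 2 paint(0,1,Y):
GYGGGG
GGGGGG
GGGGGG
GGGGGG
RGGGGG
RGGGGG
RGGGYG
After op 3 paint(2,3,G):
GYGGGG
GGGGGG
GGGGGG
GGGGGG
RGGGGG
RGGGGG
RGGGYG
After op 4 fill(6,1,Y) [37 cells changed]:
YYYYYY
YYYYYY
YYYYYY
YYYYYY
RYYYYY
RYYYYY
RYYYYY
After op 5 paint(6,5,R):
YYYYYY
YYYYYY
YYYYYY
YYYYYY
RYYYYY
RYYYYY
RYYYYR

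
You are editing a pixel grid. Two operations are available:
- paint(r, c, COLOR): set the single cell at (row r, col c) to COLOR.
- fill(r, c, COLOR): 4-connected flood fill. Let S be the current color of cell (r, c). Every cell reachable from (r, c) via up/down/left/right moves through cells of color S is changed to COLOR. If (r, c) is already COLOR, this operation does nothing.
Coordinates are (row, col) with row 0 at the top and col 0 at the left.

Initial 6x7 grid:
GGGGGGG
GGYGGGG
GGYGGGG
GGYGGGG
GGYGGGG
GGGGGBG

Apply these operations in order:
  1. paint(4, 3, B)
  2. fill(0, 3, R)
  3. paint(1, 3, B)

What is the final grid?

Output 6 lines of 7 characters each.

Answer: RRRRRRR
RRYBRRR
RRYRRRR
RRYRRRR
RRYBRRR
RRRRRBR

Derivation:
After op 1 paint(4,3,B):
GGGGGGG
GGYGGGG
GGYGGGG
GGYGGGG
GGYBGGG
GGGGGBG
After op 2 fill(0,3,R) [36 cells changed]:
RRRRRRR
RRYRRRR
RRYRRRR
RRYRRRR
RRYBRRR
RRRRRBR
After op 3 paint(1,3,B):
RRRRRRR
RRYBRRR
RRYRRRR
RRYRRRR
RRYBRRR
RRRRRBR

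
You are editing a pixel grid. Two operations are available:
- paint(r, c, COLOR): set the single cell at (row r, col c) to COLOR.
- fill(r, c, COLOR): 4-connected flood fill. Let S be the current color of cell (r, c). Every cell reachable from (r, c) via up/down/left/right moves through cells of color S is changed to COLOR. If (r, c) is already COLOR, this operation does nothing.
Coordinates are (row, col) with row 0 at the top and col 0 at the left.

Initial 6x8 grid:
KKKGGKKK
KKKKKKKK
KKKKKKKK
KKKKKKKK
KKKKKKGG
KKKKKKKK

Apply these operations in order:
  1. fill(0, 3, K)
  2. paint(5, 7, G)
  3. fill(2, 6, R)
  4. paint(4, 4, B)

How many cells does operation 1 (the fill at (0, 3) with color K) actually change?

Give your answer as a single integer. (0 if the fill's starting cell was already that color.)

After op 1 fill(0,3,K) [2 cells changed]:
KKKKKKKK
KKKKKKKK
KKKKKKKK
KKKKKKKK
KKKKKKGG
KKKKKKKK

Answer: 2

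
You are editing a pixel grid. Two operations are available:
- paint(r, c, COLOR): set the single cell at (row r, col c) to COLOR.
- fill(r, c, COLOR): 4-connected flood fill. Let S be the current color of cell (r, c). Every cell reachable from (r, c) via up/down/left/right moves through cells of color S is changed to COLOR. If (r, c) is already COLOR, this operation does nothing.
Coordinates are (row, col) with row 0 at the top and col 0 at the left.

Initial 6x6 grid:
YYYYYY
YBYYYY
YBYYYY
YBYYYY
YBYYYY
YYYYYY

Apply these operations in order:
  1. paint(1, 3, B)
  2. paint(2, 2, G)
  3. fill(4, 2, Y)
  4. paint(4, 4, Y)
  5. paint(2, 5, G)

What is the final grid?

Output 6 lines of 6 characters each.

Answer: YYYYYY
YBYBYY
YBGYYG
YBYYYY
YBYYYY
YYYYYY

Derivation:
After op 1 paint(1,3,B):
YYYYYY
YBYBYY
YBYYYY
YBYYYY
YBYYYY
YYYYYY
After op 2 paint(2,2,G):
YYYYYY
YBYBYY
YBGYYY
YBYYYY
YBYYYY
YYYYYY
After op 3 fill(4,2,Y) [0 cells changed]:
YYYYYY
YBYBYY
YBGYYY
YBYYYY
YBYYYY
YYYYYY
After op 4 paint(4,4,Y):
YYYYYY
YBYBYY
YBGYYY
YBYYYY
YBYYYY
YYYYYY
After op 5 paint(2,5,G):
YYYYYY
YBYBYY
YBGYYG
YBYYYY
YBYYYY
YYYYYY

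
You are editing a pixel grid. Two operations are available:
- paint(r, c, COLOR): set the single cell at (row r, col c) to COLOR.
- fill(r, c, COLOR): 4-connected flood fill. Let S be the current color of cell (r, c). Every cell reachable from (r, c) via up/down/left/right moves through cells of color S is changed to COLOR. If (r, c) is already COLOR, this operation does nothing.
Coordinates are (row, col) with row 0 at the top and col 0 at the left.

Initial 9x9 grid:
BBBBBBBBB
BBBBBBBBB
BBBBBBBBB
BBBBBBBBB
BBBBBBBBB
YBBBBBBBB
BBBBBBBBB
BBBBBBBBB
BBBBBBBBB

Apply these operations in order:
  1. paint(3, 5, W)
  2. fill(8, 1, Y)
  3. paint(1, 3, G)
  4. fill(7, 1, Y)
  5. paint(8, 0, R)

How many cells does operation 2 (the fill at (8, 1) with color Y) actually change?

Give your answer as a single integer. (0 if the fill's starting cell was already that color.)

Answer: 79

Derivation:
After op 1 paint(3,5,W):
BBBBBBBBB
BBBBBBBBB
BBBBBBBBB
BBBBBWBBB
BBBBBBBBB
YBBBBBBBB
BBBBBBBBB
BBBBBBBBB
BBBBBBBBB
After op 2 fill(8,1,Y) [79 cells changed]:
YYYYYYYYY
YYYYYYYYY
YYYYYYYYY
YYYYYWYYY
YYYYYYYYY
YYYYYYYYY
YYYYYYYYY
YYYYYYYYY
YYYYYYYYY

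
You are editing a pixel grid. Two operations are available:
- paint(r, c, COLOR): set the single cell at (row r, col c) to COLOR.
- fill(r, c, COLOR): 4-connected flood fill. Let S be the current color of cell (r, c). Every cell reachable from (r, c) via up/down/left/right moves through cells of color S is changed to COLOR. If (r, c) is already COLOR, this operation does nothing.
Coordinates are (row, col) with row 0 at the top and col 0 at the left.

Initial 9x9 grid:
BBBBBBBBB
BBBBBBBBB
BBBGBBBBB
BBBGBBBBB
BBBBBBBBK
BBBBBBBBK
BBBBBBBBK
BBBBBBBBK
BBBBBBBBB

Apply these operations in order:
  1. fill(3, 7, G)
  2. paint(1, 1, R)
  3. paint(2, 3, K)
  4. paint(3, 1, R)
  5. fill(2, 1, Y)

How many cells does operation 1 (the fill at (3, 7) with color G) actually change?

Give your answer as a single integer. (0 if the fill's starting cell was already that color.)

After op 1 fill(3,7,G) [75 cells changed]:
GGGGGGGGG
GGGGGGGGG
GGGGGGGGG
GGGGGGGGG
GGGGGGGGK
GGGGGGGGK
GGGGGGGGK
GGGGGGGGK
GGGGGGGGG

Answer: 75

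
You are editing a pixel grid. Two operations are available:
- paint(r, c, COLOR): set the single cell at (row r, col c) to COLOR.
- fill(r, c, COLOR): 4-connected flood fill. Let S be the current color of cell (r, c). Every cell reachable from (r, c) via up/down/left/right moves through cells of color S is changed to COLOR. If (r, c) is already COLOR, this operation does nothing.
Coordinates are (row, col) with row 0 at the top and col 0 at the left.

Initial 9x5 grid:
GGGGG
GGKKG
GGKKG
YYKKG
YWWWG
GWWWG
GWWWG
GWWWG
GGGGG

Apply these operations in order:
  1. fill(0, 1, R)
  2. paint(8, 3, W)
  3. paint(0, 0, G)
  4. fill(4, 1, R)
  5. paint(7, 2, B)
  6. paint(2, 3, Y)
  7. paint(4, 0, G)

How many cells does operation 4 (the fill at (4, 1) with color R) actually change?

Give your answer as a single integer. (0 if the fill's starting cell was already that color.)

Answer: 13

Derivation:
After op 1 fill(0,1,R) [24 cells changed]:
RRRRR
RRKKR
RRKKR
YYKKR
YWWWR
RWWWR
RWWWR
RWWWR
RRRRR
After op 2 paint(8,3,W):
RRRRR
RRKKR
RRKKR
YYKKR
YWWWR
RWWWR
RWWWR
RWWWR
RRRWR
After op 3 paint(0,0,G):
GRRRR
RRKKR
RRKKR
YYKKR
YWWWR
RWWWR
RWWWR
RWWWR
RRRWR
After op 4 fill(4,1,R) [13 cells changed]:
GRRRR
RRKKR
RRKKR
YYKKR
YRRRR
RRRRR
RRRRR
RRRRR
RRRRR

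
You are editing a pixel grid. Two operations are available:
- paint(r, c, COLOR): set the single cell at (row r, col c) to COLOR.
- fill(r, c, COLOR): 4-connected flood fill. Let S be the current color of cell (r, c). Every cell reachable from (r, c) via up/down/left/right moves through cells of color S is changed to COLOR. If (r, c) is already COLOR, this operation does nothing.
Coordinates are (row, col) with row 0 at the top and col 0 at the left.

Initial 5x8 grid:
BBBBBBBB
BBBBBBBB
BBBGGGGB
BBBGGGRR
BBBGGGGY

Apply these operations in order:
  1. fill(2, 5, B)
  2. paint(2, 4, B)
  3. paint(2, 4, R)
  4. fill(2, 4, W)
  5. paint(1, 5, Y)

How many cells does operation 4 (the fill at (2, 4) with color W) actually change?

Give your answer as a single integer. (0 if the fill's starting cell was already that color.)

Answer: 1

Derivation:
After op 1 fill(2,5,B) [11 cells changed]:
BBBBBBBB
BBBBBBBB
BBBBBBBB
BBBBBBRR
BBBBBBBY
After op 2 paint(2,4,B):
BBBBBBBB
BBBBBBBB
BBBBBBBB
BBBBBBRR
BBBBBBBY
After op 3 paint(2,4,R):
BBBBBBBB
BBBBBBBB
BBBBRBBB
BBBBBBRR
BBBBBBBY
After op 4 fill(2,4,W) [1 cells changed]:
BBBBBBBB
BBBBBBBB
BBBBWBBB
BBBBBBRR
BBBBBBBY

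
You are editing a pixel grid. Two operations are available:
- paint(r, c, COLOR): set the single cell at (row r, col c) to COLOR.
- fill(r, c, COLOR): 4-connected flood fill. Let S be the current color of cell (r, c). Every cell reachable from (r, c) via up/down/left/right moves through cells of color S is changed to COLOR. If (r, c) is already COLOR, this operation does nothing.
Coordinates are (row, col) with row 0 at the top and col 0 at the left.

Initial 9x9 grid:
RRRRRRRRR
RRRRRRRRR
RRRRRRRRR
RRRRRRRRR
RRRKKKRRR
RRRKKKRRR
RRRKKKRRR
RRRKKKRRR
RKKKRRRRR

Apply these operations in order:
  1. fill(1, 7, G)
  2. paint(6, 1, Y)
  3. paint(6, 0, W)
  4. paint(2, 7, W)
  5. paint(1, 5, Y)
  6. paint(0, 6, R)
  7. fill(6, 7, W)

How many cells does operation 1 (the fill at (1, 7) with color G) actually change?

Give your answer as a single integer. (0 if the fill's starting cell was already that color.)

After op 1 fill(1,7,G) [66 cells changed]:
GGGGGGGGG
GGGGGGGGG
GGGGGGGGG
GGGGGGGGG
GGGKKKGGG
GGGKKKGGG
GGGKKKGGG
GGGKKKGGG
GKKKGGGGG

Answer: 66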